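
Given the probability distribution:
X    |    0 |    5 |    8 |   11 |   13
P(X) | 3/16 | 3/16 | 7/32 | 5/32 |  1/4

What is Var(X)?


E[X] = 245/32
E[X²] = 2555/32
Var(X) = E[X²] - (E[X])² = 2555/32 - 60025/1024 = 21735/1024

Var(X) = 21735/1024 ≈ 21.2256


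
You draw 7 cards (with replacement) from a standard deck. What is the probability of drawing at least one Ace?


P(not a Ace) = 48/52 = 12/13
P(none in 7 draws) = (12/13)^7 = 35831808/62748517
P(≥1 Ace) = 1 - 35831808/62748517 = 26916709/62748517

P = 26916709/62748517 ≈ 42.90%


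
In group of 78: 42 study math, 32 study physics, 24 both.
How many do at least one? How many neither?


|A∪B| = 42+32-24 = 50
Neither = 78-50 = 28

At least one: 50; Neither: 28


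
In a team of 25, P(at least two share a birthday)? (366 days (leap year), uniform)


P(all different) = Π(366-i)/366 for i=0..24
= 0.432316
P(match) = 1 - 0.432316 = 0.567684

P ≈ 0.5677 ≈ 56.77%


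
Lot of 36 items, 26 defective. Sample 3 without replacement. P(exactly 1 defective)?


Hypergeometric: C(26,1)×C(10,2)/C(36,3)
= 26×45/7140 = 39/238

P(X=1) = 39/238 ≈ 16.39%


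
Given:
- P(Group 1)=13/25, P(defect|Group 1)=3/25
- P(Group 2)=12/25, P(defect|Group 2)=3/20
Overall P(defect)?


P(B) = Σ P(B|Aᵢ)×P(Aᵢ)
  3/25×13/25 = 39/625
  3/20×12/25 = 9/125
Sum = 84/625

P(defect) = 84/625 ≈ 13.44%


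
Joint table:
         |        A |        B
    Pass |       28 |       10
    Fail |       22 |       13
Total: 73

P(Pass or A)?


P(Pass∨A) = P(Pass) + P(A) - P(Pass∧A)
= (38 + 50 - 28)/73 = 60/73

P = 60/73 ≈ 82.19%


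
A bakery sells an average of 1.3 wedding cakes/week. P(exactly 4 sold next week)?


Poisson(λ=1.3): P(X=4) = e^(-λ)×λ^k/k!
= e^(-1.3) × 1.3^4 / 4!
≈ 0.272531793 × 2.8561 / 24 ≈ 0.032432

P(X=4) ≈ 0.032432 ≈ 3.24%


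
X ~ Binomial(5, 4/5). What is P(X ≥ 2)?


P(X ≥ 2) = Σ P(X=i) for i=2..5
P(X=2) = 32/625
P(X=3) = 128/625
P(X=4) = 256/625
P(X=5) = 1024/3125
Sum = 3104/3125

P(X ≥ 2) = 3104/3125 ≈ 99.33%


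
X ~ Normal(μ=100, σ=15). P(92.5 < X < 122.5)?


z₁=(92.5-100)/15=-0.5, z₂=(122.5-100)/15=1.5
P = Φ(1.5) - Φ(-0.5) = 0.933193 - 0.308538 = 0.624655 ≈ 0.6247

P(92.5 < X < 122.5) ≈ 0.6247


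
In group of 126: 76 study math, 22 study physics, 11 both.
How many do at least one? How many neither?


|A∪B| = 76+22-11 = 87
Neither = 126-87 = 39

At least one: 87; Neither: 39


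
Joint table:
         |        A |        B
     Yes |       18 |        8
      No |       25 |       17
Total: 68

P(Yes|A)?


P(Yes|A) = 18/(18+25) = 18/43

P = 18/43 ≈ 41.86%


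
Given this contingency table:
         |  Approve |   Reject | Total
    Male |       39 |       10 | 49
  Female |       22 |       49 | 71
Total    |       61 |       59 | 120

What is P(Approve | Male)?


P(Approve | Male) = 39/(39+10) = 39/49

P(Approve|Male) = 39/49 ≈ 79.59%


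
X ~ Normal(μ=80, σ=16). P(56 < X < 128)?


z₁=(56-80)/16=-1.5, z₂=(128-80)/16=3.0
P = Φ(3.0) - Φ(-1.5) = 0.998650 - 0.066807 = 0.931843 ≈ 0.9318

P(56 < X < 128) ≈ 0.9318


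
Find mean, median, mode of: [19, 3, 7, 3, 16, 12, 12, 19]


Sorted: [3, 3, 7, 12, 12, 16, 19, 19]
Mean = 91/8
Median = 12
Freq: {19: 2, 3: 2, 7: 1, 16: 1, 12: 2}
Mode: [3, 12, 19]

Mean=91/8, Median=12, Mode=[3, 12, 19]


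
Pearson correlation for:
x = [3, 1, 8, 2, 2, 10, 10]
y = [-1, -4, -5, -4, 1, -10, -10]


n=7, Σx=36, Σy=-33, Σxy=-253, Σx²=282, Σy²=259
r = (7×(-253) - 36×(-33))/√((7×282 - 36²)(7×259 - (-33)²))
= -583/√(678×724) = -583/√490872 ≈ -583/700.6226 ≈ -0.8321

r ≈ -0.8321


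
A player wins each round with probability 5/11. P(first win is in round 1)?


Geometric: P(X=1) = (1-p)^(k-1)×p = (6/11)^0×5/11 = 5/11

P(X=1) = 5/11 ≈ 45.45%


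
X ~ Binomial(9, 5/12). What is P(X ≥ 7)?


P(X ≥ 7) = Σ P(X=i) for i=7..9
P(X=7) = 3828125/143327232
P(X=8) = 2734375/573308928
P(X=9) = 1953125/5159780352
Sum = 20546875/644972544

P(X ≥ 7) = 20546875/644972544 ≈ 3.19%


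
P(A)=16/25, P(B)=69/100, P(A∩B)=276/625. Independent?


P(A)×P(B) = 276/625
P(A∩B) = 276/625
Equal ✓ → Independent

Yes, independent


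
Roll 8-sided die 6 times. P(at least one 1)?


P(no 1)^6 = (7/8)^6 = 117649/262144
P(≥1) = 1 - 117649/262144 = 144495/262144

P = 144495/262144 ≈ 55.12%


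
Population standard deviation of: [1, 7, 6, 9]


Mean = 23/4
  (1-23/4)²=361/16
  (7-23/4)²=25/16
  (6-23/4)²=1/16
  (9-23/4)²=169/16
Σ(x-μ)² = 139/4
σ² = (139/4)/4 = 139/16

σ = √(139/16) ≈ 2.9475


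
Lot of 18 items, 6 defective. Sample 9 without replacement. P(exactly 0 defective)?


Hypergeometric: C(6,0)×C(12,9)/C(18,9)
= 1×220/48620 = 1/221

P(X=0) = 1/221 ≈ 0.45%


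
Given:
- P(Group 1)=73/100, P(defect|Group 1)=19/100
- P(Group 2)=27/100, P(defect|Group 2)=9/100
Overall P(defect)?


P(B) = Σ P(B|Aᵢ)×P(Aᵢ)
  19/100×73/100 = 1387/10000
  9/100×27/100 = 243/10000
Sum = 163/1000

P(defect) = 163/1000 ≈ 16.30%


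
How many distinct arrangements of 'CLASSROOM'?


Letters: 9, freq: {'C': 1, 'L': 1, 'A': 1, 'S': 2, 'R': 1, 'O': 2, 'M': 1}
9!/(1!×1!×1!×2!×1!×2!×1!) = 362880/4 = 90720

90720


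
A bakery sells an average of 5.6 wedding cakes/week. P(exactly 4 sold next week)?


Poisson(λ=5.6): P(X=4) = e^(-λ)×λ^k/k!
= e^(-5.6) × 5.6^4 / 4!
≈ 0.003697863716 × 983.4496 / 24 ≈ 0.151528

P(X=4) ≈ 0.151528 ≈ 15.15%


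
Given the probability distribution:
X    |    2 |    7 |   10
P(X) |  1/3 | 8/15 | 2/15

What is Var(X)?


E[X] = 86/15
E[X²] = 204/5
Var(X) = E[X²] - (E[X])² = 204/5 - 7396/225 = 1784/225

Var(X) = 1784/225 ≈ 7.9289


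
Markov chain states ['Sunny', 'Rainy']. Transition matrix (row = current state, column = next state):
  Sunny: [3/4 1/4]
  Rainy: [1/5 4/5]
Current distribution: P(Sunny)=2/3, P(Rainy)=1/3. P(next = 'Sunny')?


P(next=Sunny) = Σᵢ P(now=i)×P(i→Sunny)
= 2/3×3/4 + 1/3×1/5
= 1/2 + 1/15 = 17/30

P = 17/30 ≈ 0.5667


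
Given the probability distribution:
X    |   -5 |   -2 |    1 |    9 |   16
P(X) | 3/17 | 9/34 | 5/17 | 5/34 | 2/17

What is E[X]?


E[X] = Σ x·P(X=x)
= (-5)×(3/17) + (-2)×(9/34) + (1)×(5/17) + (9)×(5/34) + (16)×(2/17)
= 71/34

E[X] = 71/34


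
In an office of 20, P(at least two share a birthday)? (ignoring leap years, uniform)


P(all different) = Π(365-i)/365 for i=0..19
= 0.588562
P(match) = 1 - 0.588562 = 0.411438

P ≈ 0.4114 ≈ 41.14%


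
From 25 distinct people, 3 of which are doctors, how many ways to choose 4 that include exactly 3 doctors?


Choose 3 of the 3 doctors and 1 of the other 22 people:
C(3,3)×C(22,1) = 1×22 = 22

22


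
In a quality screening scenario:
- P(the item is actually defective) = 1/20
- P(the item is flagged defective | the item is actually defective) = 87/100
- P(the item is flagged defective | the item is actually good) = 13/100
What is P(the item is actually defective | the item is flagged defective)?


Using Bayes' theorem:
P(A|B) = P(B|A)·P(A) / P(B)

P(the item is flagged defective) = 87/100 × 1/20 + 13/100 × 19/20
= 87/2000 + 247/2000 = 167/1000

P(the item is actually defective|the item is flagged defective) = (87/2000) / (167/1000) = 87/334

P(the item is actually defective|the item is flagged defective) = 87/334 ≈ 26.05%


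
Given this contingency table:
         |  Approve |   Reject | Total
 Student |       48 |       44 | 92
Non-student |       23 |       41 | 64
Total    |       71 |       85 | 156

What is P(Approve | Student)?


P(Approve | Student) = 48/(48+44) = 48/92 = 12/23

P(Approve|Student) = 12/23 ≈ 52.17%


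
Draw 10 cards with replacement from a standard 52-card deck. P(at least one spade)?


P(not a spade) = 39/52 = 3/4
P(none in 10 draws) = (3/4)^10 = 59049/1048576
P(≥1 spade) = 1 - 59049/1048576 = 989527/1048576

P = 989527/1048576 ≈ 94.37%


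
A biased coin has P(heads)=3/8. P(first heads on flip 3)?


Geometric: P(X=3) = (1-p)^(k-1)×p = (5/8)^2×3/8 = 75/512

P(X=3) = 75/512 ≈ 14.65%


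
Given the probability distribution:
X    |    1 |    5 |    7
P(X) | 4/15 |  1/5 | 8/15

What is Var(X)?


E[X] = 5
E[X²] = 157/5
Var(X) = E[X²] - (E[X])² = 157/5 - 25 = 32/5

Var(X) = 32/5 ≈ 6.4000


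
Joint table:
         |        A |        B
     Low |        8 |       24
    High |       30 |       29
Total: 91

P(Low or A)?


P(Low∨A) = P(Low) + P(A) - P(Low∧A)
= (32 + 38 - 8)/91 = 62/91

P = 62/91 ≈ 68.13%


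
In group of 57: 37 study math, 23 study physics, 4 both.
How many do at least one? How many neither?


|A∪B| = 37+23-4 = 56
Neither = 57-56 = 1

At least one: 56; Neither: 1


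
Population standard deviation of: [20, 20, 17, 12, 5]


Mean = 74/5
  (20-74/5)²=676/25
  (20-74/5)²=676/25
  (17-74/5)²=121/25
  (12-74/5)²=196/25
  (5-74/5)²=2401/25
Σ(x-μ)² = 814/5
σ² = (814/5)/5 = 814/25

σ = √(814/25) ≈ 5.7061


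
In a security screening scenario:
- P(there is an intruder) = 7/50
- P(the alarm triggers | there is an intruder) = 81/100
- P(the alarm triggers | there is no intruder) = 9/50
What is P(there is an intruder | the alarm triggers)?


Using Bayes' theorem:
P(A|B) = P(B|A)·P(A) / P(B)

P(the alarm triggers) = 81/100 × 7/50 + 9/50 × 43/50
= 567/5000 + 387/2500 = 1341/5000

P(there is an intruder|the alarm triggers) = (567/5000) / (1341/5000) = 63/149

P(there is an intruder|the alarm triggers) = 63/149 ≈ 42.28%


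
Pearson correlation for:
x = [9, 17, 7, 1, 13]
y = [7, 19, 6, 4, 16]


n=5, Σx=47, Σy=52, Σxy=640, Σx²=589, Σy²=718
r = (5×640 - 47×52)/√((5×589 - 47²)(5×718 - 52²))
= 756/√(736×886) = 756/√652096 ≈ 756/807.5246 ≈ 0.9362

r ≈ 0.9362


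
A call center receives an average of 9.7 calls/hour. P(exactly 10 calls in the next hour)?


Poisson(λ=9.7): P(X=10) = e^(-λ)×λ^k/k!
= e^(-9.7) × 9.7^10 / 10!
≈ 6.128349505e-05 × 7374241268.95 / 3628800 ≈ 0.124537

P(X=10) ≈ 0.124537 ≈ 12.45%


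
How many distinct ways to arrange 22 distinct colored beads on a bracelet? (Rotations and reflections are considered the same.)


Free circular arrangements: rotations and reflections both identified.
(n-1)!/2 = 21!/2 = 51090942171709440000/2 = 25545471085854720000

25545471085854720000


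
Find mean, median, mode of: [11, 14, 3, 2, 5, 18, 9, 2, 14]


Sorted: [2, 2, 3, 5, 9, 11, 14, 14, 18]
Mean = 78/9 = 26/3
Median = 9
Freq: {11: 1, 14: 2, 3: 1, 2: 2, 5: 1, 18: 1, 9: 1}
Mode: [2, 14]

Mean=26/3, Median=9, Mode=[2, 14]


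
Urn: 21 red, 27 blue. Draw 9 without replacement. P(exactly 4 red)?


Hypergeometric: C(21,4)×C(27,5)/C(48,9)
= 5985×80730/1677106640 = 2100735/7291768

P(X=4) = 2100735/7291768 ≈ 28.81%


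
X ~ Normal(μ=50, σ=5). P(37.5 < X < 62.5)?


z₁=(37.5-50)/5=-2.5, z₂=(62.5-50)/5=2.5
P = Φ(2.5) - Φ(-2.5) = 0.993790 - 0.006210 = 0.987580 ≈ 0.9876

P(37.5 < X < 62.5) ≈ 0.9876


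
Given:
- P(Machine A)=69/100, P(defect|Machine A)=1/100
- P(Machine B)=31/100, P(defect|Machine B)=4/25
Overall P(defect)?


P(B) = Σ P(B|Aᵢ)×P(Aᵢ)
  1/100×69/100 = 69/10000
  4/25×31/100 = 31/625
Sum = 113/2000

P(defect) = 113/2000 ≈ 5.65%


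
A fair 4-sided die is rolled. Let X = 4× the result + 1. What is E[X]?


E[die] = (1+4)/2 = 5/2
E[X] = 4×5/2 + 1 = 11

E[X] = 11


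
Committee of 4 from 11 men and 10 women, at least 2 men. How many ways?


Count by #men:
  2M,2W: C(11,2)×C(10,2)=2475
  3M,1W: C(11,3)×C(10,1)=1650
  4M,0W: C(11,4)×C(10,0)=330
Total = 4455

4455


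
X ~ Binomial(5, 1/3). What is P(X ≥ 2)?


P(X ≥ 2) = Σ P(X=i) for i=2..5
P(X=2) = 80/243
P(X=3) = 40/243
P(X=4) = 10/243
P(X=5) = 1/243
Sum = 131/243

P(X ≥ 2) = 131/243 ≈ 53.91%


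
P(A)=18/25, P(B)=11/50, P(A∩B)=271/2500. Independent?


P(A)×P(B) = 99/625
P(A∩B) = 271/2500
Not equal → NOT independent

No, not independent


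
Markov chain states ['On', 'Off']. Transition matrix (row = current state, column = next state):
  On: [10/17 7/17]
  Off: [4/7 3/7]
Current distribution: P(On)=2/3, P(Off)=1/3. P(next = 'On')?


P(next=On) = Σᵢ P(now=i)×P(i→On)
= 2/3×10/17 + 1/3×4/7
= 20/51 + 4/21 = 208/357

P = 208/357 ≈ 0.5826


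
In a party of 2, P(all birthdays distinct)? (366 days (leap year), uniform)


P(all different) = Π(366-i)/366 for i=0..1
= (366/366)×(365/366)×...×(365/366)
= 0.997268

P ≈ 0.9973 ≈ 99.73%


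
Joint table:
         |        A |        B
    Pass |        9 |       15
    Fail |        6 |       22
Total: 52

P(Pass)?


P(Pass) = (9+15)/52 = 24/52 = 6/13

P(Pass) = 6/13 ≈ 46.15%


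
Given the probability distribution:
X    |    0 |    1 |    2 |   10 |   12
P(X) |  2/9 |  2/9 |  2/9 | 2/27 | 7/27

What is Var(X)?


E[X] = 122/27
E[X²] = 1238/27
Var(X) = E[X²] - (E[X])² = 1238/27 - 14884/729 = 18542/729

Var(X) = 18542/729 ≈ 25.4348


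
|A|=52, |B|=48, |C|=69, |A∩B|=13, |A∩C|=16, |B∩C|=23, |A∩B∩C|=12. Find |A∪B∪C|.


|A∪B∪C| = 52+48+69-13-16-23+12 = 129

|A∪B∪C| = 129


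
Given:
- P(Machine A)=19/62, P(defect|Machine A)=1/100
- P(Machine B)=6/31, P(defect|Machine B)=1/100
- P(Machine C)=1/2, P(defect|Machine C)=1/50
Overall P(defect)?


P(B) = Σ P(B|Aᵢ)×P(Aᵢ)
  1/100×19/62 = 19/6200
  1/100×6/31 = 3/1550
  1/50×1/2 = 1/100
Sum = 3/200

P(defect) = 3/200 ≈ 1.50%


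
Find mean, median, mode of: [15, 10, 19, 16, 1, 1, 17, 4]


Sorted: [1, 1, 4, 10, 15, 16, 17, 19]
Mean = 83/8
Median = 25/2
Freq: {15: 1, 10: 1, 19: 1, 16: 1, 1: 2, 17: 1, 4: 1}
Mode: [1]

Mean=83/8, Median=25/2, Mode=1


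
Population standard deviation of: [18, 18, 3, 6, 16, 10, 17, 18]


Mean = 106/8 = 53/4
  (18-53/4)²=361/16
  (18-53/4)²=361/16
  (3-53/4)²=1681/16
  (6-53/4)²=841/16
  (16-53/4)²=121/16
  (10-53/4)²=169/16
  (17-53/4)²=225/16
  (18-53/4)²=361/16
Σ(x-μ)² = 515/2
σ² = (515/2)/8 = 515/16

σ = √(515/16) ≈ 5.6734


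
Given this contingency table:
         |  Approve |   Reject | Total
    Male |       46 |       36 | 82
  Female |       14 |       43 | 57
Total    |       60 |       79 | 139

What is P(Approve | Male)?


P(Approve | Male) = 46/(46+36) = 46/82 = 23/41

P(Approve|Male) = 23/41 ≈ 56.10%


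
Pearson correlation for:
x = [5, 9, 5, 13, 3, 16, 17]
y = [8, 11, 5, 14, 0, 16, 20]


n=7, Σx=68, Σy=74, Σxy=942, Σx²=854, Σy²=1062
r = (7×942 - 68×74)/√((7×854 - 68²)(7×1062 - 74²))
= 1562/√(1354×1958) = 1562/√2651132 ≈ 1562/1628.2297 ≈ 0.9593

r ≈ 0.9593


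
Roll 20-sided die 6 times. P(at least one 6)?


P(no 6)^6 = (19/20)^6 = 47045881/64000000
P(≥1) = 1 - 47045881/64000000 = 16954119/64000000

P = 16954119/64000000 ≈ 26.49%


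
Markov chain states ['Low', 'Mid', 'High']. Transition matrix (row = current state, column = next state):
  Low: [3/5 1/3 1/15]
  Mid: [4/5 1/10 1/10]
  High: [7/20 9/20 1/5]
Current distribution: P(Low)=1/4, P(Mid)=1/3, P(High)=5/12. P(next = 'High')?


P(next=High) = Σᵢ P(now=i)×P(i→High)
= 1/4×1/15 + 1/3×1/10 + 5/12×1/5
= 1/60 + 1/30 + 1/12 = 2/15

P = 2/15 ≈ 0.1333


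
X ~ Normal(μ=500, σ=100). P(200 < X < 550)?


z₁=(200-500)/100=-3.0, z₂=(550-500)/100=0.5
P = Φ(0.5) - Φ(-3.0) = 0.691462 - 0.001350 = 0.690112 ≈ 0.6901

P(200 < X < 550) ≈ 0.6901


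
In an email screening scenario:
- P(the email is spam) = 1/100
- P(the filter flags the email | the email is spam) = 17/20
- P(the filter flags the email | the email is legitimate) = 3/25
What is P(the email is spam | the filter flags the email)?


Using Bayes' theorem:
P(A|B) = P(B|A)·P(A) / P(B)

P(the filter flags the email) = 17/20 × 1/100 + 3/25 × 99/100
= 17/2000 + 297/2500 = 1273/10000

P(the email is spam|the filter flags the email) = (17/2000) / (1273/10000) = 85/1273

P(the email is spam|the filter flags the email) = 85/1273 ≈ 6.68%


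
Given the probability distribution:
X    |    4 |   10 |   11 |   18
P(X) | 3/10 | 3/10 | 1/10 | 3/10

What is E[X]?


E[X] = Σ x·P(X=x)
= (4)×(3/10) + (10)×(3/10) + (11)×(1/10) + (18)×(3/10)
= 107/10

E[X] = 107/10


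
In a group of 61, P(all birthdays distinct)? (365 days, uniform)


P(all different) = Π(365-i)/365 for i=0..60
= (365/365)×(364/365)×...×(305/365)
= 0.004911

P ≈ 0.0049 ≈ 0.49%


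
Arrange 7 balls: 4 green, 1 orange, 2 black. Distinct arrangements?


7!/(4!×1!×2!) = 105

105


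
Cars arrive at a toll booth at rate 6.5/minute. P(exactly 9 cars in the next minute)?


Poisson(λ=6.5): P(X=9) = e^(-λ)×λ^k/k!
= e^(-6.5) × 6.5^9 / 9!
≈ 0.001503439193 × 20711912.8379 / 362880 ≈ 0.085811

P(X=9) ≈ 0.085811 ≈ 8.58%


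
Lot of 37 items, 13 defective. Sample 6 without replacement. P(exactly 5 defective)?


Hypergeometric: C(13,5)×C(24,1)/C(37,6)
= 1287×24/2324784 = 117/8806

P(X=5) = 117/8806 ≈ 1.33%


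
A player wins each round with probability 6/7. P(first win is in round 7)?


Geometric: P(X=7) = (1-p)^(k-1)×p = (1/7)^6×6/7 = 6/823543

P(X=7) = 6/823543 ≈ 0.00%


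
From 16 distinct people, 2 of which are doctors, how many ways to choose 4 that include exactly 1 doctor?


Choose 1 of the 2 doctors and 3 of the other 14 people:
C(2,1)×C(14,3) = 2×364 = 728

728


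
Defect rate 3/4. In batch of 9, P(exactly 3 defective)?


Binomial: P(X=3) = C(9,3)×p^3×(1-p)^6
= 84 × 27/64 × 1/4096 = 567/65536

P(X=3) = 567/65536 ≈ 0.87%


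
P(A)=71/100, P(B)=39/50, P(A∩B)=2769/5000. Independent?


P(A)×P(B) = 2769/5000
P(A∩B) = 2769/5000
Equal ✓ → Independent

Yes, independent


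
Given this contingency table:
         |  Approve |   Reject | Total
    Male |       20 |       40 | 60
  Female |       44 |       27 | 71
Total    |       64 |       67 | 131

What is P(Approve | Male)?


P(Approve | Male) = 20/(20+40) = 20/60 = 1/3

P(Approve|Male) = 1/3 ≈ 33.33%


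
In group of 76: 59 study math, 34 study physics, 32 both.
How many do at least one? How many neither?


|A∪B| = 59+34-32 = 61
Neither = 76-61 = 15

At least one: 61; Neither: 15


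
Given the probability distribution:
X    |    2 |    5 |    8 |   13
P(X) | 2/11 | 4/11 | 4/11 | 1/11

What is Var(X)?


E[X] = 69/11
E[X²] = 533/11
Var(X) = E[X²] - (E[X])² = 533/11 - 4761/121 = 1102/121

Var(X) = 1102/121 ≈ 9.1074


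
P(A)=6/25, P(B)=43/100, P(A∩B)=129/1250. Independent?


P(A)×P(B) = 129/1250
P(A∩B) = 129/1250
Equal ✓ → Independent

Yes, independent


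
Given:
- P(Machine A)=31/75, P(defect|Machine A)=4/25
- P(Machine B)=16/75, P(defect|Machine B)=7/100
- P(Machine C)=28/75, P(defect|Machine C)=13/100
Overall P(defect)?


P(B) = Σ P(B|Aᵢ)×P(Aᵢ)
  4/25×31/75 = 124/1875
  7/100×16/75 = 28/1875
  13/100×28/75 = 91/1875
Sum = 81/625

P(defect) = 81/625 ≈ 12.96%


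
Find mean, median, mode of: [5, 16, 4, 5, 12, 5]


Sorted: [4, 5, 5, 5, 12, 16]
Mean = 47/6
Median = 5
Freq: {5: 3, 16: 1, 4: 1, 12: 1}
Mode: [5]

Mean=47/6, Median=5, Mode=5


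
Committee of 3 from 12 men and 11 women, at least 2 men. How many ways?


Count by #men:
  2M,1W: C(12,2)×C(11,1)=726
  3M,0W: C(12,3)×C(11,0)=220
Total = 946

946


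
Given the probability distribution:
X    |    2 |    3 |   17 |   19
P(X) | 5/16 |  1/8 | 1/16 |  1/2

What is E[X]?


E[X] = Σ x·P(X=x)
= (2)×(5/16) + (3)×(1/8) + (17)×(1/16) + (19)×(1/2)
= 185/16

E[X] = 185/16


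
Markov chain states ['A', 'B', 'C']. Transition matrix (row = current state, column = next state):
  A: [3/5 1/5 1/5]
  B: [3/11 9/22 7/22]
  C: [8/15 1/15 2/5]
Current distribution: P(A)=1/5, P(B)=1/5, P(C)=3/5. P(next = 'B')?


P(next=B) = Σᵢ P(now=i)×P(i→B)
= 1/5×1/5 + 1/5×9/22 + 3/5×1/15
= 1/25 + 9/110 + 1/25 = 89/550

P = 89/550 ≈ 0.1618


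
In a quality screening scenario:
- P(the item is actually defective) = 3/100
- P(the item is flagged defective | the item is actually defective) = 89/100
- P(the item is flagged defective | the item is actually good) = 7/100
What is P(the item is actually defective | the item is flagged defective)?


Using Bayes' theorem:
P(A|B) = P(B|A)·P(A) / P(B)

P(the item is flagged defective) = 89/100 × 3/100 + 7/100 × 97/100
= 267/10000 + 679/10000 = 473/5000

P(the item is actually defective|the item is flagged defective) = (267/10000) / (473/5000) = 267/946

P(the item is actually defective|the item is flagged defective) = 267/946 ≈ 28.22%


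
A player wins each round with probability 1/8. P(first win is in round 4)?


Geometric: P(X=4) = (1-p)^(k-1)×p = (7/8)^3×1/8 = 343/4096

P(X=4) = 343/4096 ≈ 8.37%


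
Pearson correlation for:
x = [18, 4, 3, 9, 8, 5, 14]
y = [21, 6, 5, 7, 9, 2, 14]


n=7, Σx=61, Σy=64, Σxy=758, Σx²=715, Σy²=832
r = (7×758 - 61×64)/√((7×715 - 61²)(7×832 - 64²))
= 1402/√(1284×1728) = 1402/√2218752 ≈ 1402/1489.5476 ≈ 0.9412

r ≈ 0.9412


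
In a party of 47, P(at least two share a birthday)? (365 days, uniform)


P(all different) = Π(365-i)/365 for i=0..46
= 0.045226
P(match) = 1 - 0.045226 = 0.954774

P ≈ 0.9548 ≈ 95.48%


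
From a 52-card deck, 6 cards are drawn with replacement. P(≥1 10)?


P(not a 10) = 48/52 = 12/13
P(none in 6 draws) = (12/13)^6 = 2985984/4826809
P(≥1 10) = 1 - 2985984/4826809 = 1840825/4826809

P = 1840825/4826809 ≈ 38.14%


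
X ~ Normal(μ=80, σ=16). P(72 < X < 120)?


z₁=(72-80)/16=-0.5, z₂=(120-80)/16=2.5
P = Φ(2.5) - Φ(-0.5) = 0.993790 - 0.308538 = 0.685252 ≈ 0.6853

P(72 < X < 120) ≈ 0.6853


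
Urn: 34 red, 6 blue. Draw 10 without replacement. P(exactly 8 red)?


Hypergeometric: C(34,8)×C(6,2)/C(40,10)
= 18156204×15/847660528 = 11745/36556

P(X=8) = 11745/36556 ≈ 32.13%


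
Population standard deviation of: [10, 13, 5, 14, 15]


Mean = 57/5
  (10-57/5)²=49/25
  (13-57/5)²=64/25
  (5-57/5)²=1024/25
  (14-57/5)²=169/25
  (15-57/5)²=324/25
Σ(x-μ)² = 326/5
σ² = (326/5)/5 = 326/25

σ = √(326/25) ≈ 3.6111


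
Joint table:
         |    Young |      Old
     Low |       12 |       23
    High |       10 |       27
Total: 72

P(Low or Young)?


P(Low∨Young) = P(Low) + P(Young) - P(Low∧Young)
= (35 + 22 - 12)/72 = 45/72 = 5/8

P = 5/8 ≈ 62.50%


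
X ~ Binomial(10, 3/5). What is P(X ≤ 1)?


P(X ≤ 1) = Σ P(X=i) for i=0..1
P(X=0) = 1024/9765625
P(X=1) = 3072/1953125
Sum = 16384/9765625

P(X ≤ 1) = 16384/9765625 ≈ 0.17%


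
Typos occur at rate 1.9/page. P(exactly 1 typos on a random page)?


Poisson(λ=1.9): P(X=1) = e^(-λ)×λ^k/k!
= e^(-1.9) × 1.9^1 / 1!
≈ 0.1495686192 × 1.9 / 1 ≈ 0.284180

P(X=1) ≈ 0.284180 ≈ 28.42%


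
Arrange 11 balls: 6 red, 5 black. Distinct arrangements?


11!/(6!×5!) = 462

462


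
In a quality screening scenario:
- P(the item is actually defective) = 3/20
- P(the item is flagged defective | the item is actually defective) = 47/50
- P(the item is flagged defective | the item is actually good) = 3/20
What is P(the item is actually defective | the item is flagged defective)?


Using Bayes' theorem:
P(A|B) = P(B|A)·P(A) / P(B)

P(the item is flagged defective) = 47/50 × 3/20 + 3/20 × 17/20
= 141/1000 + 51/400 = 537/2000

P(the item is actually defective|the item is flagged defective) = (141/1000) / (537/2000) = 94/179

P(the item is actually defective|the item is flagged defective) = 94/179 ≈ 52.51%


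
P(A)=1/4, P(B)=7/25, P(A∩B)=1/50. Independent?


P(A)×P(B) = 7/100
P(A∩B) = 1/50
Not equal → NOT independent

No, not independent


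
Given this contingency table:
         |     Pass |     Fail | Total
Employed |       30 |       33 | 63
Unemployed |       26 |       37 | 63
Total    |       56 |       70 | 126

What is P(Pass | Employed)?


P(Pass | Employed) = 30/(30+33) = 30/63 = 10/21

P(Pass|Employed) = 10/21 ≈ 47.62%


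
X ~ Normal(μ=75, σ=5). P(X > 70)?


z = (70-75)/5 = -1.0
P(X > 70) = 1 - P(Z ≤ -1.0) = 1 - 0.1587 = 0.8413

P(X > 70) ≈ 0.8413


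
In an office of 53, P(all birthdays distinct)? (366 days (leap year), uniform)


P(all different) = Π(366-i)/366 for i=0..52
= (366/366)×(365/366)×...×(314/366)
= 0.019079

P ≈ 0.0191 ≈ 1.91%


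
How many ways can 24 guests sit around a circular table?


Circular arrangements of 24 distinct objects: fix one position to break rotational symmetry.
(n-1)! = 23! = 25852016738884976640000

25852016738884976640000


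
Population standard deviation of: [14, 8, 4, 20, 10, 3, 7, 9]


Mean = 75/8
  (14-75/8)²=1369/64
  (8-75/8)²=121/64
  (4-75/8)²=1849/64
  (20-75/8)²=7225/64
  (10-75/8)²=25/64
  (3-75/8)²=2601/64
  (7-75/8)²=361/64
  (9-75/8)²=9/64
Σ(x-μ)² = 1695/8
σ² = (1695/8)/8 = 1695/64

σ = √(1695/64) ≈ 5.1463


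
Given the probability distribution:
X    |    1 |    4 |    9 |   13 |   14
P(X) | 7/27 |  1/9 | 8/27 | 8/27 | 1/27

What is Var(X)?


E[X] = 209/27
E[X²] = 2251/27
Var(X) = E[X²] - (E[X])² = 2251/27 - 43681/729 = 17096/729

Var(X) = 17096/729 ≈ 23.4513


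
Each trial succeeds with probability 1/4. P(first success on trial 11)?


Geometric: P(X=11) = (1-p)^(k-1)×p = (3/4)^10×1/4 = 59049/4194304

P(X=11) = 59049/4194304 ≈ 1.41%


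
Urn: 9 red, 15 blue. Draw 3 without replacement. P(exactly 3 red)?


Hypergeometric: C(9,3)×C(15,0)/C(24,3)
= 84×1/2024 = 21/506

P(X=3) = 21/506 ≈ 4.15%


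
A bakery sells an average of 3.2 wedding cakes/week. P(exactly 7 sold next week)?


Poisson(λ=3.2): P(X=7) = e^(-λ)×λ^k/k!
= e^(-3.2) × 3.2^7 / 7!
≈ 0.04076220398 × 3435.9738368 / 5040 ≈ 0.027789

P(X=7) ≈ 0.027789 ≈ 2.78%


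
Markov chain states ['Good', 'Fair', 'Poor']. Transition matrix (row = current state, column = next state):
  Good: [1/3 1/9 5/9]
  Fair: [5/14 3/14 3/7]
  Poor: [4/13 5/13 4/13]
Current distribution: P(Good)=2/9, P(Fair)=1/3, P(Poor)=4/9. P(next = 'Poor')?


P(next=Poor) = Σᵢ P(now=i)×P(i→Poor)
= 2/9×5/9 + 1/3×3/7 + 4/9×4/13
= 10/81 + 1/7 + 16/117 = 2971/7371

P = 2971/7371 ≈ 0.4031


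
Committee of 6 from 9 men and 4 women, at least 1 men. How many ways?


Count by #men:
  2M,4W: C(9,2)×C(4,4)=36
  3M,3W: C(9,3)×C(4,3)=336
  4M,2W: C(9,4)×C(4,2)=756
  5M,1W: C(9,5)×C(4,1)=504
  6M,0W: C(9,6)×C(4,0)=84
Total = 1716

1716


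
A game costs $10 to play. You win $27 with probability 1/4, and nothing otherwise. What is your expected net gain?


E[gain] = (27-10)×1/4 + (-10)×3/4
= 17/4 - 15/2 = -13/4

Expected net gain = $-13/4 ≈ $-3.25


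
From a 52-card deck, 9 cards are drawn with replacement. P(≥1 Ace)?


P(not a Ace) = 48/52 = 12/13
P(none in 9 draws) = (12/13)^9 = 5159780352/10604499373
P(≥1 Ace) = 1 - 5159780352/10604499373 = 5444719021/10604499373

P = 5444719021/10604499373 ≈ 51.34%


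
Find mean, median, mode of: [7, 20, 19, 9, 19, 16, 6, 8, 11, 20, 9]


Sorted: [6, 7, 8, 9, 9, 11, 16, 19, 19, 20, 20]
Mean = 144/11
Median = 11
Freq: {7: 1, 20: 2, 19: 2, 9: 2, 16: 1, 6: 1, 8: 1, 11: 1}
Mode: [9, 19, 20]

Mean=144/11, Median=11, Mode=[9, 19, 20]


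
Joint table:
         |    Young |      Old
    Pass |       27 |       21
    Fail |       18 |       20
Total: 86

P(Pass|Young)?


P(Pass|Young) = 27/(27+18) = 27/45 = 3/5

P = 3/5 ≈ 60.00%


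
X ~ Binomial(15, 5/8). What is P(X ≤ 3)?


P(X ≤ 3) = Σ P(X=i) for i=0..3
P(X=0) = 14348907/35184372088832
P(X=1) = 358722675/35184372088832
P(X=2) = 4185097875/35184372088832
P(X=3) = 30225706875/35184372088832
Sum = 8695969083/8796093022208

P(X ≤ 3) = 8695969083/8796093022208 ≈ 0.10%


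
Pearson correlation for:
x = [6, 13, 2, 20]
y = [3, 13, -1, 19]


n=4, Σx=41, Σy=34, Σxy=565, Σx²=609, Σy²=540
r = (4×565 - 41×34)/√((4×609 - 41²)(4×540 - 34²))
= 866/√(755×1004) = 866/√758020 ≈ 866/870.6434 ≈ 0.9947

r ≈ 0.9947


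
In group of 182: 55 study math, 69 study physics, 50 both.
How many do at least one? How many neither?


|A∪B| = 55+69-50 = 74
Neither = 182-74 = 108

At least one: 74; Neither: 108


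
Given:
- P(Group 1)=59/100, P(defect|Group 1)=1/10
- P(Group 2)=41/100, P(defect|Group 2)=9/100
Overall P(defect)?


P(B) = Σ P(B|Aᵢ)×P(Aᵢ)
  1/10×59/100 = 59/1000
  9/100×41/100 = 369/10000
Sum = 959/10000

P(defect) = 959/10000 ≈ 9.59%


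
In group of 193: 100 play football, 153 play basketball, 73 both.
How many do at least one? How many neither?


|A∪B| = 100+153-73 = 180
Neither = 193-180 = 13

At least one: 180; Neither: 13


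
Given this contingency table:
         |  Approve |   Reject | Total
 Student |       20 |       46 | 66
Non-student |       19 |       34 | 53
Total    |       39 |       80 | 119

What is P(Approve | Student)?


P(Approve | Student) = 20/(20+46) = 20/66 = 10/33

P(Approve|Student) = 10/33 ≈ 30.30%


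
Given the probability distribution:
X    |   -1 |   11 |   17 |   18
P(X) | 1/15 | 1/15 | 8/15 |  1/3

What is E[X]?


E[X] = Σ x·P(X=x)
= (-1)×(1/15) + (11)×(1/15) + (17)×(8/15) + (18)×(1/3)
= 236/15

E[X] = 236/15


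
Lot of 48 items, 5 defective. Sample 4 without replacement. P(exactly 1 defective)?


Hypergeometric: C(5,1)×C(43,3)/C(48,4)
= 5×12341/194580 = 12341/38916

P(X=1) = 12341/38916 ≈ 31.71%


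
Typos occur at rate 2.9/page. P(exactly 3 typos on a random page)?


Poisson(λ=2.9): P(X=3) = e^(-λ)×λ^k/k!
= e^(-2.9) × 2.9^3 / 3!
≈ 0.05502322006 × 24.389 / 6 ≈ 0.223660

P(X=3) ≈ 0.223660 ≈ 22.37%


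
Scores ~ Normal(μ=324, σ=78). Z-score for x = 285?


z = (x - μ)/σ = (285 - 324)/78 = -0.5

z = -0.5


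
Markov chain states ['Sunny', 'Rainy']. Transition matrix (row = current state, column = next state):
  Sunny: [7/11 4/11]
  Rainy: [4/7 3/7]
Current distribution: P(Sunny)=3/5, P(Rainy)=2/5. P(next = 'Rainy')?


P(next=Rainy) = Σᵢ P(now=i)×P(i→Rainy)
= 3/5×4/11 + 2/5×3/7
= 12/55 + 6/35 = 30/77

P = 30/77 ≈ 0.3896


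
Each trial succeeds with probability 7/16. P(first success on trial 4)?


Geometric: P(X=4) = (1-p)^(k-1)×p = (9/16)^3×7/16 = 5103/65536

P(X=4) = 5103/65536 ≈ 7.79%


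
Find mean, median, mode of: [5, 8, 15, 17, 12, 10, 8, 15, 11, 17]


Sorted: [5, 8, 8, 10, 11, 12, 15, 15, 17, 17]
Mean = 118/10 = 59/5
Median = 23/2
Freq: {5: 1, 8: 2, 15: 2, 17: 2, 12: 1, 10: 1, 11: 1}
Mode: [8, 15, 17]

Mean=59/5, Median=23/2, Mode=[8, 15, 17]


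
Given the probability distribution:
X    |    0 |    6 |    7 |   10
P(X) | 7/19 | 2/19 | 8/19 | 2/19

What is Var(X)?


E[X] = 88/19
E[X²] = 664/19
Var(X) = E[X²] - (E[X])² = 664/19 - 7744/361 = 4872/361

Var(X) = 4872/361 ≈ 13.4958


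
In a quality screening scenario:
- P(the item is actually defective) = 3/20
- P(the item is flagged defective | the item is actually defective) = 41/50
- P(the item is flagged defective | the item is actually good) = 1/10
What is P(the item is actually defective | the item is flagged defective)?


Using Bayes' theorem:
P(A|B) = P(B|A)·P(A) / P(B)

P(the item is flagged defective) = 41/50 × 3/20 + 1/10 × 17/20
= 123/1000 + 17/200 = 26/125

P(the item is actually defective|the item is flagged defective) = (123/1000) / (26/125) = 123/208

P(the item is actually defective|the item is flagged defective) = 123/208 ≈ 59.13%


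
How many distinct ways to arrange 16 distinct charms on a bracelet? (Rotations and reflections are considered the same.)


Free circular arrangements: rotations and reflections both identified.
(n-1)!/2 = 15!/2 = 1307674368000/2 = 653837184000

653837184000


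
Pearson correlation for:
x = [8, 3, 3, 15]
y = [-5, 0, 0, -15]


n=4, Σx=29, Σy=-20, Σxy=-265, Σx²=307, Σy²=250
r = (4×(-265) - 29×(-20))/√((4×307 - 29²)(4×250 - (-20)²))
= -480/√(387×600) = -480/√232200 ≈ -480/481.8714 ≈ -0.9961

r ≈ -0.9961


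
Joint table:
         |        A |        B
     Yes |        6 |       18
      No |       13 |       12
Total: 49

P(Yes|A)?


P(Yes|A) = 6/(6+13) = 6/19

P = 6/19 ≈ 31.58%


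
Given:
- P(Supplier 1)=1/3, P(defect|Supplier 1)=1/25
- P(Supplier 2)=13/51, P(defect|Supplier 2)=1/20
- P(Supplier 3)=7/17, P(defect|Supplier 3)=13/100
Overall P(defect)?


P(B) = Σ P(B|Aᵢ)×P(Aᵢ)
  1/25×1/3 = 1/75
  1/20×13/51 = 13/1020
  13/100×7/17 = 91/1700
Sum = 203/2550

P(defect) = 203/2550 ≈ 7.96%


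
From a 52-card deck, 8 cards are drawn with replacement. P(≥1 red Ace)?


P(not a red Ace) = 50/52 = 25/26
P(none in 8 draws) = (25/26)^8 = 152587890625/208827064576
P(≥1 red Ace) = 1 - 152587890625/208827064576 = 56239173951/208827064576

P = 56239173951/208827064576 ≈ 26.93%


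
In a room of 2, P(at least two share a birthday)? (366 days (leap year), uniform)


P(all different) = Π(366-i)/366 for i=0..1
= 0.997268
P(match) = 1 - 0.997268 = 0.002732

P ≈ 0.0027 ≈ 0.27%


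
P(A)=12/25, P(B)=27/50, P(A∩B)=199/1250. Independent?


P(A)×P(B) = 162/625
P(A∩B) = 199/1250
Not equal → NOT independent

No, not independent


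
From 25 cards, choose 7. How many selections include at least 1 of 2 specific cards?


Complement: C(25,7) - C(23,7) = 480700 - 245157 = 235543

235543


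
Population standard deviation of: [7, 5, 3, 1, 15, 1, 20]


Mean = 52/7
  (7-52/7)²=9/49
  (5-52/7)²=289/49
  (3-52/7)²=961/49
  (1-52/7)²=2025/49
  (15-52/7)²=2809/49
  (1-52/7)²=2025/49
  (20-52/7)²=7744/49
Σ(x-μ)² = 2266/7
σ² = (2266/7)/7 = 2266/49

σ = √(2266/49) ≈ 6.8004


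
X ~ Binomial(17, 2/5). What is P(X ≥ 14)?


P(X ≥ 14) = Σ P(X=i) for i=14..17
P(X=14) = 60162048/152587890625
P(X=15) = 40108032/762939453125
P(X=16) = 3342336/762939453125
P(X=17) = 131072/762939453125
Sum = 68878336/152587890625

P(X ≥ 14) = 68878336/152587890625 ≈ 0.05%


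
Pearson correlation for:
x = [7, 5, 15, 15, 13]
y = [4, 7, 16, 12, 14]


n=5, Σx=55, Σy=53, Σxy=665, Σx²=693, Σy²=661
r = (5×665 - 55×53)/√((5×693 - 55²)(5×661 - 53²))
= 410/√(440×496) = 410/√218240 ≈ 410/467.1616 ≈ 0.8776

r ≈ 0.8776


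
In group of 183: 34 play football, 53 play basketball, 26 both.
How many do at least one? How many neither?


|A∪B| = 34+53-26 = 61
Neither = 183-61 = 122

At least one: 61; Neither: 122


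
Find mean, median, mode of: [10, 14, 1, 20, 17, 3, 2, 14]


Sorted: [1, 2, 3, 10, 14, 14, 17, 20]
Mean = 81/8
Median = 12
Freq: {10: 1, 14: 2, 1: 1, 20: 1, 17: 1, 3: 1, 2: 1}
Mode: [14]

Mean=81/8, Median=12, Mode=14


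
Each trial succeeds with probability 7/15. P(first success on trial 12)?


Geometric: P(X=12) = (1-p)^(k-1)×p = (8/15)^11×7/15 = 60129542144/129746337890625

P(X=12) = 60129542144/129746337890625 ≈ 0.05%


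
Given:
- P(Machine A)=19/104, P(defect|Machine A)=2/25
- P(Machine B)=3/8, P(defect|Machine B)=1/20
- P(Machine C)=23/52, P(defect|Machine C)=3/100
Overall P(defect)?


P(B) = Σ P(B|Aᵢ)×P(Aᵢ)
  2/25×19/104 = 19/1300
  1/20×3/8 = 3/160
  3/100×23/52 = 69/5200
Sum = 97/2080

P(defect) = 97/2080 ≈ 4.66%


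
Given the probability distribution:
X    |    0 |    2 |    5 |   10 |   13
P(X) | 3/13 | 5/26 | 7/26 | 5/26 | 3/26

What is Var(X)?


E[X] = 67/13
E[X²] = 601/13
Var(X) = E[X²] - (E[X])² = 601/13 - 4489/169 = 3324/169

Var(X) = 3324/169 ≈ 19.6686


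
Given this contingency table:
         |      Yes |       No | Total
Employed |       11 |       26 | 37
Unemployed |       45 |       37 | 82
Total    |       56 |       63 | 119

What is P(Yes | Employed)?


P(Yes | Employed) = 11/(11+26) = 11/37

P(Yes|Employed) = 11/37 ≈ 29.73%


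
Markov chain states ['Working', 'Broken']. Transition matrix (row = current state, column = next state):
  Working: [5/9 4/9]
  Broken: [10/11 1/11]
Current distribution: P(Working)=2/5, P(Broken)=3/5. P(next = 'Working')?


P(next=Working) = Σᵢ P(now=i)×P(i→Working)
= 2/5×5/9 + 3/5×10/11
= 2/9 + 6/11 = 76/99

P = 76/99 ≈ 0.7677


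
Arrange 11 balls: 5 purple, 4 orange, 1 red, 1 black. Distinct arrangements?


11!/(5!×4!×1!×1!) = 13860

13860


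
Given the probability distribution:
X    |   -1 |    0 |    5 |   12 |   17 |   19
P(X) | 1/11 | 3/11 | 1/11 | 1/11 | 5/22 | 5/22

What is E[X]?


E[X] = Σ x·P(X=x)
= (-1)×(1/11) + (0)×(3/11) + (5)×(1/11) + (12)×(1/11) + (17)×(5/22) + (19)×(5/22)
= 106/11

E[X] = 106/11


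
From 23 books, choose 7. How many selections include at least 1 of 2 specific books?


Complement: C(23,7) - C(21,7) = 245157 - 116280 = 128877

128877


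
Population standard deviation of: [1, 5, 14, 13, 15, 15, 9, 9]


Mean = 81/8
  (1-81/8)²=5329/64
  (5-81/8)²=1681/64
  (14-81/8)²=961/64
  (13-81/8)²=529/64
  (15-81/8)²=1521/64
  (15-81/8)²=1521/64
  (9-81/8)²=81/64
  (9-81/8)²=81/64
Σ(x-μ)² = 1463/8
σ² = (1463/8)/8 = 1463/64

σ = √(1463/64) ≈ 4.7811


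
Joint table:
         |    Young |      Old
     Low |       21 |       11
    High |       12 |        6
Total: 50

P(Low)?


P(Low) = (21+11)/50 = 32/50 = 16/25

P(Low) = 16/25 ≈ 64.00%


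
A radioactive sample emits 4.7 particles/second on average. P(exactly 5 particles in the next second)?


Poisson(λ=4.7): P(X=5) = e^(-λ)×λ^k/k!
= e^(-4.7) × 4.7^5 / 5!
≈ 0.009095277102 × 2293.45007 / 120 ≈ 0.173830

P(X=5) ≈ 0.173830 ≈ 17.38%


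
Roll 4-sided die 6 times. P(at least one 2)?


P(no 2)^6 = (3/4)^6 = 729/4096
P(≥1) = 1 - 729/4096 = 3367/4096

P = 3367/4096 ≈ 82.20%


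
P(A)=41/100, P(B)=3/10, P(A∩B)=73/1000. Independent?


P(A)×P(B) = 123/1000
P(A∩B) = 73/1000
Not equal → NOT independent

No, not independent


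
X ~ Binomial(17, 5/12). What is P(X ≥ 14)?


P(X ≥ 14) = Σ P(X=i) for i=14..17
P(X=14) = 177947998046875/277326388342554624
P(X=15) = 25421142578125/277326388342554624
P(X=16) = 18157958984375/2218611106740436992
P(X=17) = 762939453125/2218611106740436992
Sum = 411468505859375/554652776685109248

P(X ≥ 14) = 411468505859375/554652776685109248 ≈ 0.07%


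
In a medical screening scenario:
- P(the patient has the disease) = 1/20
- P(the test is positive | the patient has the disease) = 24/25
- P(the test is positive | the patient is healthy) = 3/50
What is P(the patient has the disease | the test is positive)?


Using Bayes' theorem:
P(A|B) = P(B|A)·P(A) / P(B)

P(the test is positive) = 24/25 × 1/20 + 3/50 × 19/20
= 6/125 + 57/1000 = 21/200

P(the patient has the disease|the test is positive) = (6/125) / (21/200) = 16/35

P(the patient has the disease|the test is positive) = 16/35 ≈ 45.71%


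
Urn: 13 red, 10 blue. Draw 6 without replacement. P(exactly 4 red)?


Hypergeometric: C(13,4)×C(10,2)/C(23,6)
= 715×45/100947 = 975/3059

P(X=4) = 975/3059 ≈ 31.87%


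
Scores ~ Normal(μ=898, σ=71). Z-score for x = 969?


z = (x - μ)/σ = (969 - 898)/71 = 1.0

z = 1.0


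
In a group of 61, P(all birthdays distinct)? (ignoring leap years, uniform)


P(all different) = Π(365-i)/365 for i=0..60
= (365/365)×(364/365)×...×(305/365)
= 0.004911

P ≈ 0.0049 ≈ 0.49%


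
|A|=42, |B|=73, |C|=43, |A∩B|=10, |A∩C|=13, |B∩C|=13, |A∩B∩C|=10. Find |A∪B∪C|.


|A∪B∪C| = 42+73+43-10-13-13+10 = 132

|A∪B∪C| = 132


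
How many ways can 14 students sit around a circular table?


Circular arrangements of 14 distinct objects: fix one position to break rotational symmetry.
(n-1)! = 13! = 6227020800

6227020800


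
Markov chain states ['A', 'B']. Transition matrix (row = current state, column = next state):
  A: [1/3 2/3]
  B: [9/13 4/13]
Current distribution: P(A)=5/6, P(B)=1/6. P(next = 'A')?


P(next=A) = Σᵢ P(now=i)×P(i→A)
= 5/6×1/3 + 1/6×9/13
= 5/18 + 3/26 = 46/117

P = 46/117 ≈ 0.3932
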